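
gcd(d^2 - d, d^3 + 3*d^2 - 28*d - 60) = 1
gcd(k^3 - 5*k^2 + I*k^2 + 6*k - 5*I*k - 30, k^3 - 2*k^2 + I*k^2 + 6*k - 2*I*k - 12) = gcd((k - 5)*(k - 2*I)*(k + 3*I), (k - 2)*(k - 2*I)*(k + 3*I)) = k^2 + I*k + 6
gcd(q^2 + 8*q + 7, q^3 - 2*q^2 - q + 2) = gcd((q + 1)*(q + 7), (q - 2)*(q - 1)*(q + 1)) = q + 1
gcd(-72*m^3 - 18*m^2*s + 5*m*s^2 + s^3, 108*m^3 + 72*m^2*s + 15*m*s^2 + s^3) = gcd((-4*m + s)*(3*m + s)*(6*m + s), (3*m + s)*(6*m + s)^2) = 18*m^2 + 9*m*s + s^2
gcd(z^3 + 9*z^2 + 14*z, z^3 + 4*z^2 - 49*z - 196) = z + 7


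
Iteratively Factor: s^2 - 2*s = (s)*(s - 2)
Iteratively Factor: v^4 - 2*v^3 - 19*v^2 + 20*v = (v - 1)*(v^3 - v^2 - 20*v) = (v - 1)*(v + 4)*(v^2 - 5*v) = v*(v - 1)*(v + 4)*(v - 5)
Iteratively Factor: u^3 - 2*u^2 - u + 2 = (u - 1)*(u^2 - u - 2) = (u - 2)*(u - 1)*(u + 1)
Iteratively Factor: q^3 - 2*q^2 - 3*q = (q)*(q^2 - 2*q - 3) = q*(q - 3)*(q + 1)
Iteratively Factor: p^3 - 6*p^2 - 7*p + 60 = (p + 3)*(p^2 - 9*p + 20) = (p - 4)*(p + 3)*(p - 5)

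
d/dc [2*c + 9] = 2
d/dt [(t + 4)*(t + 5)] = 2*t + 9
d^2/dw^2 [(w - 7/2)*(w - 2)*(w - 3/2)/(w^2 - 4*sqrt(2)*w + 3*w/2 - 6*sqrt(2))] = 2*(-272*sqrt(2)*w^3 + 480*w^3 - 1224*sqrt(2)*w^2 + 900*w^2 + 1350*w + 3204*sqrt(2)*w - 12765 + 1602*sqrt(2))/(8*w^6 - 96*sqrt(2)*w^5 + 36*w^5 - 432*sqrt(2)*w^4 + 822*w^4 - 1672*sqrt(2)*w^3 + 3483*w^3 - 4932*sqrt(2)*w^2 + 5184*w^2 - 6912*sqrt(2)*w + 2592*w - 3456*sqrt(2))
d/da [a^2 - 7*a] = 2*a - 7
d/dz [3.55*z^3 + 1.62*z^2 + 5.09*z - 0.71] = 10.65*z^2 + 3.24*z + 5.09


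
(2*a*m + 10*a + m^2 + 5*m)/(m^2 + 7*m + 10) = (2*a + m)/(m + 2)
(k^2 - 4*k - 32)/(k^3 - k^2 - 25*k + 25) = (k^2 - 4*k - 32)/(k^3 - k^2 - 25*k + 25)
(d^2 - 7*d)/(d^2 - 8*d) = (d - 7)/(d - 8)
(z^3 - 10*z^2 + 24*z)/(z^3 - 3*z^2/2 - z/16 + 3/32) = 32*z*(z^2 - 10*z + 24)/(32*z^3 - 48*z^2 - 2*z + 3)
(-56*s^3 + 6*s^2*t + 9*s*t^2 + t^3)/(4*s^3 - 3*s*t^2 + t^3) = (-28*s^2 - 11*s*t - t^2)/(2*s^2 + s*t - t^2)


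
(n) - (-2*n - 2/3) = 3*n + 2/3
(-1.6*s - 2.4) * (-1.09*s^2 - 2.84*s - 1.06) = 1.744*s^3 + 7.16*s^2 + 8.512*s + 2.544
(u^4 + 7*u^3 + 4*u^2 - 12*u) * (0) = 0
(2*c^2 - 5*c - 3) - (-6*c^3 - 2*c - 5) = 6*c^3 + 2*c^2 - 3*c + 2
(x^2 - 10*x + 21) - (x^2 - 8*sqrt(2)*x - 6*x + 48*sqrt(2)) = -4*x + 8*sqrt(2)*x - 48*sqrt(2) + 21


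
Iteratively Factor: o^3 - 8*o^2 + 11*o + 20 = (o - 5)*(o^2 - 3*o - 4) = (o - 5)*(o + 1)*(o - 4)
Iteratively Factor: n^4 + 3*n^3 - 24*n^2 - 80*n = (n)*(n^3 + 3*n^2 - 24*n - 80) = n*(n + 4)*(n^2 - n - 20) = n*(n + 4)^2*(n - 5)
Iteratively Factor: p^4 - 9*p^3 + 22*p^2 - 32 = (p + 1)*(p^3 - 10*p^2 + 32*p - 32) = (p - 4)*(p + 1)*(p^2 - 6*p + 8) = (p - 4)*(p - 2)*(p + 1)*(p - 4)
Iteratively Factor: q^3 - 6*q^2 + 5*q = (q - 1)*(q^2 - 5*q) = q*(q - 1)*(q - 5)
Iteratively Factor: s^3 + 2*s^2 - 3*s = (s + 3)*(s^2 - s) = (s - 1)*(s + 3)*(s)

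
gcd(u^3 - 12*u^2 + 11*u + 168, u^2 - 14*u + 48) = u - 8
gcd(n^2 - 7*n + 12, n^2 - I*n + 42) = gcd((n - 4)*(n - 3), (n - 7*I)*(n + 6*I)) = 1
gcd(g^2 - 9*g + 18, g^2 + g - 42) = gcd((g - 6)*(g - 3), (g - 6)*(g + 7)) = g - 6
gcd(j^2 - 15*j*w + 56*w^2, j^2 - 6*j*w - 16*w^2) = -j + 8*w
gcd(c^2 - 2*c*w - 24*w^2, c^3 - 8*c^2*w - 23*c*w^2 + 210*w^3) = -c + 6*w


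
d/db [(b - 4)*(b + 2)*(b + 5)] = 3*b^2 + 6*b - 18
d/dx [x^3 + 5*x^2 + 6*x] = 3*x^2 + 10*x + 6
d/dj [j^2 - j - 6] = 2*j - 1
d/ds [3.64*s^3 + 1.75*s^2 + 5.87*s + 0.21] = 10.92*s^2 + 3.5*s + 5.87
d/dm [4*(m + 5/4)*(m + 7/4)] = 8*m + 12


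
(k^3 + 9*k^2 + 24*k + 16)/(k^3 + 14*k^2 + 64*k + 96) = (k + 1)/(k + 6)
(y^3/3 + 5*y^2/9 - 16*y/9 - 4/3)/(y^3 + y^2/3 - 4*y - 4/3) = (3*y^2 + 11*y + 6)/(3*(3*y^2 + 7*y + 2))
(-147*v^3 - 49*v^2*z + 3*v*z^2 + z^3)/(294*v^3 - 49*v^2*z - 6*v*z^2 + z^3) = (3*v + z)/(-6*v + z)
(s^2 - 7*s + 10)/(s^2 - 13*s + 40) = (s - 2)/(s - 8)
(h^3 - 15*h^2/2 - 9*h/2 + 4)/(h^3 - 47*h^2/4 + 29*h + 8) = 2*(2*h^2 + h - 1)/(4*h^2 - 15*h - 4)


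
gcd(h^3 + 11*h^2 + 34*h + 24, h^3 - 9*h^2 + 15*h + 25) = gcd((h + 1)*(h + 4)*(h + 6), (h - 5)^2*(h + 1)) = h + 1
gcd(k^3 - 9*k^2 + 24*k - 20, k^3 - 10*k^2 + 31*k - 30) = k^2 - 7*k + 10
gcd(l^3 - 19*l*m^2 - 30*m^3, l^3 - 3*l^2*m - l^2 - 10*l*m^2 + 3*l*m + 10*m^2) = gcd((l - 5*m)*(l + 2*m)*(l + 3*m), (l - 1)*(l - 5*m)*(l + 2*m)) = l^2 - 3*l*m - 10*m^2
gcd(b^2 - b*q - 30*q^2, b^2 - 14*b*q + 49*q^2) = 1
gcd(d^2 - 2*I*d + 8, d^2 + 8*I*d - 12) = d + 2*I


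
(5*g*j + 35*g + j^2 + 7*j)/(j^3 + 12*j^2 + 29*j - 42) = (5*g + j)/(j^2 + 5*j - 6)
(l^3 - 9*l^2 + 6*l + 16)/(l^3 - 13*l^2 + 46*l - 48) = (l + 1)/(l - 3)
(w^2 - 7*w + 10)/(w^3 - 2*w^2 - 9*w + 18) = (w - 5)/(w^2 - 9)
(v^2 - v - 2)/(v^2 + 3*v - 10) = (v + 1)/(v + 5)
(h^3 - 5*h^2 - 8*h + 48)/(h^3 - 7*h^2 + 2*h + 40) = (h^2 - h - 12)/(h^2 - 3*h - 10)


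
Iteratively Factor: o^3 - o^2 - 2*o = (o + 1)*(o^2 - 2*o) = o*(o + 1)*(o - 2)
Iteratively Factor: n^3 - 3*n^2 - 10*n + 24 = (n + 3)*(n^2 - 6*n + 8) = (n - 2)*(n + 3)*(n - 4)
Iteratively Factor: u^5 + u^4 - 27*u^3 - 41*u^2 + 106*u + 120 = (u - 5)*(u^4 + 6*u^3 + 3*u^2 - 26*u - 24) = (u - 5)*(u + 3)*(u^3 + 3*u^2 - 6*u - 8) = (u - 5)*(u + 1)*(u + 3)*(u^2 + 2*u - 8) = (u - 5)*(u - 2)*(u + 1)*(u + 3)*(u + 4)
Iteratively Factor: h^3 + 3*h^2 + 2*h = (h + 2)*(h^2 + h) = h*(h + 2)*(h + 1)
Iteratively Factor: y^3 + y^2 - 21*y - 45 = (y - 5)*(y^2 + 6*y + 9) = (y - 5)*(y + 3)*(y + 3)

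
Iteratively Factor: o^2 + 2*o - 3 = (o - 1)*(o + 3)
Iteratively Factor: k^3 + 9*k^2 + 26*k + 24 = (k + 2)*(k^2 + 7*k + 12) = (k + 2)*(k + 3)*(k + 4)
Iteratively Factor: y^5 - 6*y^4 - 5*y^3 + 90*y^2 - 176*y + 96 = (y + 4)*(y^4 - 10*y^3 + 35*y^2 - 50*y + 24) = (y - 2)*(y + 4)*(y^3 - 8*y^2 + 19*y - 12) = (y - 3)*(y - 2)*(y + 4)*(y^2 - 5*y + 4) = (y - 3)*(y - 2)*(y - 1)*(y + 4)*(y - 4)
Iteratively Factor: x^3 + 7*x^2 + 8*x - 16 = (x + 4)*(x^2 + 3*x - 4) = (x - 1)*(x + 4)*(x + 4)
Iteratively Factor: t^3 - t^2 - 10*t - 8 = (t + 1)*(t^2 - 2*t - 8) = (t + 1)*(t + 2)*(t - 4)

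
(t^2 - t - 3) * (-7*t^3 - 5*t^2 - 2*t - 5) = -7*t^5 + 2*t^4 + 24*t^3 + 12*t^2 + 11*t + 15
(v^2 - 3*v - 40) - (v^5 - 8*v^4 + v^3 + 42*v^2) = -v^5 + 8*v^4 - v^3 - 41*v^2 - 3*v - 40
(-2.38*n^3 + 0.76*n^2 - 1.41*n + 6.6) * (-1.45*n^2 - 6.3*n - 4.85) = 3.451*n^5 + 13.892*n^4 + 8.7995*n^3 - 4.373*n^2 - 34.7415*n - 32.01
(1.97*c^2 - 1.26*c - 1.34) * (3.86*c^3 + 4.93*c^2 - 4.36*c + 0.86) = 7.6042*c^5 + 4.8485*c^4 - 19.9734*c^3 + 0.5816*c^2 + 4.7588*c - 1.1524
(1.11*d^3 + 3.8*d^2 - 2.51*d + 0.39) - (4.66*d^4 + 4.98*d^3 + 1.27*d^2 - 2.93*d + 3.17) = -4.66*d^4 - 3.87*d^3 + 2.53*d^2 + 0.42*d - 2.78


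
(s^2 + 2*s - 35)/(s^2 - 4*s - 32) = (-s^2 - 2*s + 35)/(-s^2 + 4*s + 32)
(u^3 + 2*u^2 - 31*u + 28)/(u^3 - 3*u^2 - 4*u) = (u^2 + 6*u - 7)/(u*(u + 1))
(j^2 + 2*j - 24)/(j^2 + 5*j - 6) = (j - 4)/(j - 1)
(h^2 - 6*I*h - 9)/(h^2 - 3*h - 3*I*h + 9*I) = (h - 3*I)/(h - 3)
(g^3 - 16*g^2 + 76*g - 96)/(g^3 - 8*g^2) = 1 - 8/g + 12/g^2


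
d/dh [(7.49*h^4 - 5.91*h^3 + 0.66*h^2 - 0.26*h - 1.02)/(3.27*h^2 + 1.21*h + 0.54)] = (48.9846*h^5 + 7.86300000000001*h^4 + 1.8762*h^3 - 7.9254*h^2 + 7.3836*h + 1.0938)/(10.6929*h^4 + 7.9134*h^3 + 4.9957*h^2 + 1.3068*h + 0.2916)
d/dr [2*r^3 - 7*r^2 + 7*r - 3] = 6*r^2 - 14*r + 7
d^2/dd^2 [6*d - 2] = 0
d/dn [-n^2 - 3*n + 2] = -2*n - 3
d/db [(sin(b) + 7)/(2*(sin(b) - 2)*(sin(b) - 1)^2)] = (-19*sin(b) + cos(2*b) + 36)*cos(b)/(2*(sin(b) - 2)^2*(sin(b) - 1)^3)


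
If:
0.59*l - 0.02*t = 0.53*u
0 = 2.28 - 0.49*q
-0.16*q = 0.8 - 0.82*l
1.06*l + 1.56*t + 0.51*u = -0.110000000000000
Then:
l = 1.88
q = 4.65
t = -2.06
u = 2.17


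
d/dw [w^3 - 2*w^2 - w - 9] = 3*w^2 - 4*w - 1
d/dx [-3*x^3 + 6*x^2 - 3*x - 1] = -9*x^2 + 12*x - 3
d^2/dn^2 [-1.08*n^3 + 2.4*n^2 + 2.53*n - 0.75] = 4.8 - 6.48*n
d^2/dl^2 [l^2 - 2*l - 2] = 2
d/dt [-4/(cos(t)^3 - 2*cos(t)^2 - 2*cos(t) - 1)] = 4*(-3*cos(t)^2 + 4*cos(t) + 2)*sin(t)/(-cos(t)^3 + 2*cos(t)^2 + 2*cos(t) + 1)^2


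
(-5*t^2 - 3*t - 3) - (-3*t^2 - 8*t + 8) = -2*t^2 + 5*t - 11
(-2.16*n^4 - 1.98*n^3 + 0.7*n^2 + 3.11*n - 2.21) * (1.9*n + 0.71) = -4.104*n^5 - 5.2956*n^4 - 0.0758000000000001*n^3 + 6.406*n^2 - 1.9909*n - 1.5691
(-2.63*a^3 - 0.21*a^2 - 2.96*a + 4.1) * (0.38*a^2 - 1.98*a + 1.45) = -0.9994*a^5 + 5.1276*a^4 - 4.5225*a^3 + 7.1143*a^2 - 12.41*a + 5.945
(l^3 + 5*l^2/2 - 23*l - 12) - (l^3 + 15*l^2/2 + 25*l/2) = -5*l^2 - 71*l/2 - 12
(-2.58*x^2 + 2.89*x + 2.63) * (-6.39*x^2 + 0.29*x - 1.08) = 16.4862*x^4 - 19.2153*x^3 - 13.1812*x^2 - 2.3585*x - 2.8404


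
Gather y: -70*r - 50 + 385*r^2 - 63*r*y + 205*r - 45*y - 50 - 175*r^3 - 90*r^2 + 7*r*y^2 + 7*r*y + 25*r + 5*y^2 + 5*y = -175*r^3 + 295*r^2 + 160*r + y^2*(7*r + 5) + y*(-56*r - 40) - 100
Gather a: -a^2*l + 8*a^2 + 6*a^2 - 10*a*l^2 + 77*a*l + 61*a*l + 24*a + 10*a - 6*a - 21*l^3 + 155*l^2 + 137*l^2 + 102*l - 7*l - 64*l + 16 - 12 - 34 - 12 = a^2*(14 - l) + a*(-10*l^2 + 138*l + 28) - 21*l^3 + 292*l^2 + 31*l - 42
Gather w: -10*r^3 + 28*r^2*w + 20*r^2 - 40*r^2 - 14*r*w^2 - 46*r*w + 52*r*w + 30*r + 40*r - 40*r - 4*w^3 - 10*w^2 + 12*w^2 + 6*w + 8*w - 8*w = -10*r^3 - 20*r^2 + 30*r - 4*w^3 + w^2*(2 - 14*r) + w*(28*r^2 + 6*r + 6)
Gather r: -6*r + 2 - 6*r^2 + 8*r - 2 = -6*r^2 + 2*r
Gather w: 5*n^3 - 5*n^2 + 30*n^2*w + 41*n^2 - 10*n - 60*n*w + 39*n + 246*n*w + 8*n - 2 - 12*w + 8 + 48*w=5*n^3 + 36*n^2 + 37*n + w*(30*n^2 + 186*n + 36) + 6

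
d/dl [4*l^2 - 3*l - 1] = 8*l - 3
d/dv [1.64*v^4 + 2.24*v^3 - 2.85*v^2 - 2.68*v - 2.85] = 6.56*v^3 + 6.72*v^2 - 5.7*v - 2.68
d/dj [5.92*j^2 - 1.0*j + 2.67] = 11.84*j - 1.0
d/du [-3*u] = -3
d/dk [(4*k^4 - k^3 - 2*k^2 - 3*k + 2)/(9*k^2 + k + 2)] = (72*k^5 + 3*k^4 + 30*k^3 + 19*k^2 - 44*k - 8)/(81*k^4 + 18*k^3 + 37*k^2 + 4*k + 4)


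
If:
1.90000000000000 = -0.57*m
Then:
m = -3.33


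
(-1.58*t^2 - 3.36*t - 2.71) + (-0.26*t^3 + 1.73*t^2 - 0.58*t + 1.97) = -0.26*t^3 + 0.15*t^2 - 3.94*t - 0.74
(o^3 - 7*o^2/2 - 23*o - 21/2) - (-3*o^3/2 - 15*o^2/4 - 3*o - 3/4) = 5*o^3/2 + o^2/4 - 20*o - 39/4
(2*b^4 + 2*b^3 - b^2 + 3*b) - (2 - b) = 2*b^4 + 2*b^3 - b^2 + 4*b - 2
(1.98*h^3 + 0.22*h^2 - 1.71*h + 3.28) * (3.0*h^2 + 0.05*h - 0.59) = 5.94*h^5 + 0.759*h^4 - 6.2872*h^3 + 9.6247*h^2 + 1.1729*h - 1.9352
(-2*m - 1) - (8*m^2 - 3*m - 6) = -8*m^2 + m + 5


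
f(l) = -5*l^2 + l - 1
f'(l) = 1 - 10*l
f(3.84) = -70.89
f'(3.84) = -37.40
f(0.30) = -1.15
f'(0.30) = -2.00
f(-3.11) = -52.47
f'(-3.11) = 32.10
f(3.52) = -59.43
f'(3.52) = -34.20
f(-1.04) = -7.45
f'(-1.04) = 11.40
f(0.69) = -2.69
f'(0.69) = -5.90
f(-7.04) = -255.85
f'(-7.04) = 71.40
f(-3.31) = -59.09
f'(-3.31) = 34.10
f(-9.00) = -415.00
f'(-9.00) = 91.00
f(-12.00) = -733.00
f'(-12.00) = 121.00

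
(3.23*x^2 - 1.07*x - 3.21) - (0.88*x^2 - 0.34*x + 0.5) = 2.35*x^2 - 0.73*x - 3.71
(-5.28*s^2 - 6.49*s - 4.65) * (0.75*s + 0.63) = -3.96*s^3 - 8.1939*s^2 - 7.5762*s - 2.9295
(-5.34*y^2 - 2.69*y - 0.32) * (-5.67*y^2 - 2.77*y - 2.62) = 30.2778*y^4 + 30.0441*y^3 + 23.2565*y^2 + 7.9342*y + 0.8384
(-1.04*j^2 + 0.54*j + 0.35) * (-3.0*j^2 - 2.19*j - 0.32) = 3.12*j^4 + 0.6576*j^3 - 1.8998*j^2 - 0.9393*j - 0.112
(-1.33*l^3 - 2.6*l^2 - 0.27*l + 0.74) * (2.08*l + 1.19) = -2.7664*l^4 - 6.9907*l^3 - 3.6556*l^2 + 1.2179*l + 0.8806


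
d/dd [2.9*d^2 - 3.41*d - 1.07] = 5.8*d - 3.41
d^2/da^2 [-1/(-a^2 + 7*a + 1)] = 2*(a^2 - 7*a - (2*a - 7)^2 - 1)/(-a^2 + 7*a + 1)^3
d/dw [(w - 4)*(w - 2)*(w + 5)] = 3*w^2 - 2*w - 22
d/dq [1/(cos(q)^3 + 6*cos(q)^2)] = 3*(cos(q) + 4)*sin(q)/((cos(q) + 6)^2*cos(q)^3)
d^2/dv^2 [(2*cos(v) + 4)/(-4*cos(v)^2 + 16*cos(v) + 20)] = (-9*sin(v)^4*cos(v) - 12*sin(v)^4 + 64*sin(v)^2 - 11*cos(v)/2 - 3*cos(3*v) + cos(5*v)/2 - 8)/(2*(sin(v)^2 + 4*cos(v) + 4)^3)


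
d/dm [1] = 0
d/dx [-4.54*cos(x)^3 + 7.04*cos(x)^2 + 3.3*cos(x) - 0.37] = (13.62*cos(x)^2 - 14.08*cos(x) - 3.3)*sin(x)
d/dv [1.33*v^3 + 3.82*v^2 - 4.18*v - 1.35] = 3.99*v^2 + 7.64*v - 4.18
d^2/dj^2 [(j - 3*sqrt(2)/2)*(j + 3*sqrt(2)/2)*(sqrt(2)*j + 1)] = 6*sqrt(2)*j + 2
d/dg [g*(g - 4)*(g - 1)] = 3*g^2 - 10*g + 4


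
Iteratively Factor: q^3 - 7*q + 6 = (q - 1)*(q^2 + q - 6) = (q - 2)*(q - 1)*(q + 3)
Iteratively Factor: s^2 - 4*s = (s)*(s - 4)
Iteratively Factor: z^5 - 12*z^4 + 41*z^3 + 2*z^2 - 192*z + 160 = (z - 4)*(z^4 - 8*z^3 + 9*z^2 + 38*z - 40) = (z - 5)*(z - 4)*(z^3 - 3*z^2 - 6*z + 8) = (z - 5)*(z - 4)*(z + 2)*(z^2 - 5*z + 4) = (z - 5)*(z - 4)^2*(z + 2)*(z - 1)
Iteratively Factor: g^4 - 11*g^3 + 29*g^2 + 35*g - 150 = (g - 5)*(g^3 - 6*g^2 - g + 30) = (g - 5)*(g + 2)*(g^2 - 8*g + 15) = (g - 5)^2*(g + 2)*(g - 3)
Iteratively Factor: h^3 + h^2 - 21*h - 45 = (h + 3)*(h^2 - 2*h - 15) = (h + 3)^2*(h - 5)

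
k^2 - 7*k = k*(k - 7)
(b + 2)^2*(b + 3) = b^3 + 7*b^2 + 16*b + 12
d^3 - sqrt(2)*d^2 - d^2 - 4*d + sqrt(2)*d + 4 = (d - 1)*(d - 2*sqrt(2))*(d + sqrt(2))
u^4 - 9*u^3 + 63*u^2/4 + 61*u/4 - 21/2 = (u - 6)*(u - 7/2)*(u - 1/2)*(u + 1)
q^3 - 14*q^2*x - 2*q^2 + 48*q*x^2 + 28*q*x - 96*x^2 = (q - 2)*(q - 8*x)*(q - 6*x)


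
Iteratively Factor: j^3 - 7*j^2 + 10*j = (j)*(j^2 - 7*j + 10) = j*(j - 5)*(j - 2)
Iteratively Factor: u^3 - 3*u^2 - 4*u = (u)*(u^2 - 3*u - 4) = u*(u + 1)*(u - 4)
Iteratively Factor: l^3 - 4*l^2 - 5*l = (l - 5)*(l^2 + l) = l*(l - 5)*(l + 1)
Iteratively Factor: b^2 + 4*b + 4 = (b + 2)*(b + 2)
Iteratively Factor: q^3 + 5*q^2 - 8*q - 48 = (q - 3)*(q^2 + 8*q + 16) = (q - 3)*(q + 4)*(q + 4)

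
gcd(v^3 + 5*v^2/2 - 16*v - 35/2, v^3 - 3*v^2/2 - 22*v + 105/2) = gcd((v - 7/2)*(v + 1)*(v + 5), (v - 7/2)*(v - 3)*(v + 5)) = v^2 + 3*v/2 - 35/2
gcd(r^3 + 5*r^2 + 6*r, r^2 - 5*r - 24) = r + 3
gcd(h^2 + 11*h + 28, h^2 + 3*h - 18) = 1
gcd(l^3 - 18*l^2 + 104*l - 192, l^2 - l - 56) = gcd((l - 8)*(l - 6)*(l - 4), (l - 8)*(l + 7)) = l - 8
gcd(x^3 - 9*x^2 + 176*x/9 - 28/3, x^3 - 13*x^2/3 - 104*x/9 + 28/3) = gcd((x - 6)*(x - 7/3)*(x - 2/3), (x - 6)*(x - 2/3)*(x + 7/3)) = x^2 - 20*x/3 + 4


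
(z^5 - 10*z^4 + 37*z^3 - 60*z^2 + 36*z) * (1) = z^5 - 10*z^4 + 37*z^3 - 60*z^2 + 36*z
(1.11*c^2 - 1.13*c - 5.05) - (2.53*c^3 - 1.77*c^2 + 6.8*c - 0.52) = -2.53*c^3 + 2.88*c^2 - 7.93*c - 4.53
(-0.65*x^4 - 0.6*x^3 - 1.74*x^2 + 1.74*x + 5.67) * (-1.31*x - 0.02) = 0.8515*x^5 + 0.799*x^4 + 2.2914*x^3 - 2.2446*x^2 - 7.4625*x - 0.1134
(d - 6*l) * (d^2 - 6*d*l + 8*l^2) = d^3 - 12*d^2*l + 44*d*l^2 - 48*l^3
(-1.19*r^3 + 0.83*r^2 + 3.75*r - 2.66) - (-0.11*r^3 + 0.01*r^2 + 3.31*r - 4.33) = -1.08*r^3 + 0.82*r^2 + 0.44*r + 1.67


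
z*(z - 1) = z^2 - z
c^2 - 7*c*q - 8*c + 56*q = (c - 8)*(c - 7*q)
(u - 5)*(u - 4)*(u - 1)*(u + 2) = u^4 - 8*u^3 + 9*u^2 + 38*u - 40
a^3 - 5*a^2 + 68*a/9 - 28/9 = (a - 7/3)*(a - 2)*(a - 2/3)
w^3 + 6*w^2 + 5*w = w*(w + 1)*(w + 5)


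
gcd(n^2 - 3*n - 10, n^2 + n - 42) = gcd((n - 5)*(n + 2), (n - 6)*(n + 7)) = 1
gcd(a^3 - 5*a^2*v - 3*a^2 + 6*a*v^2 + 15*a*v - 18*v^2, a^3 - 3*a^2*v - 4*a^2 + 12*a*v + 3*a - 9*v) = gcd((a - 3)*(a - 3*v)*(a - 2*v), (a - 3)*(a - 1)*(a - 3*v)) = -a^2 + 3*a*v + 3*a - 9*v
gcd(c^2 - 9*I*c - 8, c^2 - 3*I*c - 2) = c - I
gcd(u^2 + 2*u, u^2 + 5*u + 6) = u + 2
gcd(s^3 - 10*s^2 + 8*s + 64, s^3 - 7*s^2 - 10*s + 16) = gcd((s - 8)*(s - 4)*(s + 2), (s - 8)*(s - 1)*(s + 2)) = s^2 - 6*s - 16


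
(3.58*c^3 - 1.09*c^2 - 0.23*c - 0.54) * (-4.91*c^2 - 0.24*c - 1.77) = -17.5778*c^5 + 4.4927*c^4 - 4.9457*c^3 + 4.6359*c^2 + 0.5367*c + 0.9558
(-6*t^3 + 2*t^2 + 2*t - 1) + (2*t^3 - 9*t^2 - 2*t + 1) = -4*t^3 - 7*t^2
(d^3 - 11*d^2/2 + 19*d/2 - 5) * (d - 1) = d^4 - 13*d^3/2 + 15*d^2 - 29*d/2 + 5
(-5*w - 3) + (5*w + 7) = 4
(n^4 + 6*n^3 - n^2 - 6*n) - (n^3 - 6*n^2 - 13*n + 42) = n^4 + 5*n^3 + 5*n^2 + 7*n - 42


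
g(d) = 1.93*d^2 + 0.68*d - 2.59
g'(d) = 3.86*d + 0.68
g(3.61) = 25.02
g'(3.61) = 14.61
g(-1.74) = 2.07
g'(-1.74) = -6.04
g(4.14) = 33.30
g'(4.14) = 16.66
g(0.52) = -1.71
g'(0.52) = 2.69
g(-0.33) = -2.60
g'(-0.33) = -0.59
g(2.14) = 7.70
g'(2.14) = 8.94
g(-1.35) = 0.01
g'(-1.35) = -4.53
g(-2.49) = 7.68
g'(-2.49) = -8.93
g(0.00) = -2.59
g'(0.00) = 0.68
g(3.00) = 16.82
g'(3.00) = 12.26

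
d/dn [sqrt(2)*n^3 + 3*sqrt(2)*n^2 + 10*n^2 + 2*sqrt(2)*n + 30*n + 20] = 3*sqrt(2)*n^2 + 6*sqrt(2)*n + 20*n + 2*sqrt(2) + 30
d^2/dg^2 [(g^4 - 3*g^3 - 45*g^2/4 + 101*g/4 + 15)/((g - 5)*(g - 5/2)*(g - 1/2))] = 8*(25*g^3 - 111*g^2 + 423*g - 683)/(8*g^6 - 132*g^5 + 786*g^4 - 1991*g^3 + 1965*g^2 - 825*g + 125)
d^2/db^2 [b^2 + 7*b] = 2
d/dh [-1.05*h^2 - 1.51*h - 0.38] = -2.1*h - 1.51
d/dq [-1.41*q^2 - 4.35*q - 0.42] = -2.82*q - 4.35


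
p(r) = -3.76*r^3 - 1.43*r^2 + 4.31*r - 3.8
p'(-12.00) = -1585.69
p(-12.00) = 6235.84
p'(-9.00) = -883.63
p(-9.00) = 2582.62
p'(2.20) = -56.58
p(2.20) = -41.28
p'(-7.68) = -639.05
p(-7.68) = 1581.98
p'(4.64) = -251.81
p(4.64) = -390.20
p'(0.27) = 2.72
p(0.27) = -2.81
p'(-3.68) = -137.92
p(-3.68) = 148.36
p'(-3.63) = -133.94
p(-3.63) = 141.56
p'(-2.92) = -83.52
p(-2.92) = 65.04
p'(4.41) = -227.68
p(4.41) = -335.08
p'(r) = -11.28*r^2 - 2.86*r + 4.31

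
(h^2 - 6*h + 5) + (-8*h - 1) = h^2 - 14*h + 4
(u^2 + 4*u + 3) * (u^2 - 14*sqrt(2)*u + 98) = u^4 - 14*sqrt(2)*u^3 + 4*u^3 - 56*sqrt(2)*u^2 + 101*u^2 - 42*sqrt(2)*u + 392*u + 294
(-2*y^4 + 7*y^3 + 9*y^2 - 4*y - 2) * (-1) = 2*y^4 - 7*y^3 - 9*y^2 + 4*y + 2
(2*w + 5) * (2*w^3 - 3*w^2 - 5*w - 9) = 4*w^4 + 4*w^3 - 25*w^2 - 43*w - 45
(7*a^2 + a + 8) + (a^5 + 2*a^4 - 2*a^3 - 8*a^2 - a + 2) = a^5 + 2*a^4 - 2*a^3 - a^2 + 10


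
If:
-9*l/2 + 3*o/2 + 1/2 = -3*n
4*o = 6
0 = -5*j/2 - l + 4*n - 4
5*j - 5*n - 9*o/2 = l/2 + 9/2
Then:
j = 284/15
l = 11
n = 187/12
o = 3/2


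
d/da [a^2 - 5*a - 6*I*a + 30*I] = 2*a - 5 - 6*I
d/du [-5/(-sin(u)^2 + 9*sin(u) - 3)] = 5*(9 - 2*sin(u))*cos(u)/(sin(u)^2 - 9*sin(u) + 3)^2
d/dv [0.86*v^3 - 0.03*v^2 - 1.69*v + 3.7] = 2.58*v^2 - 0.06*v - 1.69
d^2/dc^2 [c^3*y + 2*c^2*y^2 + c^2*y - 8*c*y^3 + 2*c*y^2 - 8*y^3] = 2*y*(3*c + 2*y + 1)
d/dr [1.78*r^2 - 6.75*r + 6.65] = 3.56*r - 6.75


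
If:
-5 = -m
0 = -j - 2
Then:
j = -2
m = 5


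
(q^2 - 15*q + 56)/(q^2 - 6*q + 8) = (q^2 - 15*q + 56)/(q^2 - 6*q + 8)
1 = 1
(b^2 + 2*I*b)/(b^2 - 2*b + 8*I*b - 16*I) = b*(b + 2*I)/(b^2 - 2*b + 8*I*b - 16*I)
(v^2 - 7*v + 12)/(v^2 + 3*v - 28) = (v - 3)/(v + 7)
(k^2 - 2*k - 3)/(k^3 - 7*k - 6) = 1/(k + 2)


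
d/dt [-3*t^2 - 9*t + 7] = -6*t - 9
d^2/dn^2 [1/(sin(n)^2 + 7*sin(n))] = (-4*sin(n) - 21 - 43/sin(n) + 42/sin(n)^2 + 98/sin(n)^3)/(sin(n) + 7)^3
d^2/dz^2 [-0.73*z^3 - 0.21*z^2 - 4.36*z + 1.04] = -4.38*z - 0.42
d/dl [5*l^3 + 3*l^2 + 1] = 3*l*(5*l + 2)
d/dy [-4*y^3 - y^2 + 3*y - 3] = -12*y^2 - 2*y + 3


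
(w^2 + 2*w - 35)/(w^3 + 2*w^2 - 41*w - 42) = (w - 5)/(w^2 - 5*w - 6)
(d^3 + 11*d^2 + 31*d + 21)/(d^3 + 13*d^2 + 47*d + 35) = (d + 3)/(d + 5)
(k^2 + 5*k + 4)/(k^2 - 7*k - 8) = (k + 4)/(k - 8)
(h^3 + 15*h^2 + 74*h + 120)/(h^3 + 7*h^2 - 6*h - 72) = (h + 5)/(h - 3)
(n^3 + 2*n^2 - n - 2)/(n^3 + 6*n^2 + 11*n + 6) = (n - 1)/(n + 3)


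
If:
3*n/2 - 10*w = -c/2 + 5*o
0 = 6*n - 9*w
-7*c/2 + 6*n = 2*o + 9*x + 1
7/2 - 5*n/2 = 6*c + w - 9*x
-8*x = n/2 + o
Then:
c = 1616/3761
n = 8961/26327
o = -16257/52654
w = 5974/26327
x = 456/26327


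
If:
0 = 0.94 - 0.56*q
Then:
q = 1.68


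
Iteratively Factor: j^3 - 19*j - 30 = (j + 3)*(j^2 - 3*j - 10) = (j + 2)*(j + 3)*(j - 5)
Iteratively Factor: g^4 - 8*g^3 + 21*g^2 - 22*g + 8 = (g - 1)*(g^3 - 7*g^2 + 14*g - 8) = (g - 2)*(g - 1)*(g^2 - 5*g + 4) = (g - 4)*(g - 2)*(g - 1)*(g - 1)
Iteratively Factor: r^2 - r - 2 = (r + 1)*(r - 2)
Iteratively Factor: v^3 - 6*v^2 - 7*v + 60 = (v - 5)*(v^2 - v - 12) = (v - 5)*(v + 3)*(v - 4)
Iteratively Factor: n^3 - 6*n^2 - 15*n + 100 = (n - 5)*(n^2 - n - 20) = (n - 5)*(n + 4)*(n - 5)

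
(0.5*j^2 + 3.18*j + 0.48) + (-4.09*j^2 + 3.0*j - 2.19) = -3.59*j^2 + 6.18*j - 1.71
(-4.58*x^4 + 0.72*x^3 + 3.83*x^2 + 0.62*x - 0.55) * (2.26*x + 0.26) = -10.3508*x^5 + 0.4364*x^4 + 8.843*x^3 + 2.397*x^2 - 1.0818*x - 0.143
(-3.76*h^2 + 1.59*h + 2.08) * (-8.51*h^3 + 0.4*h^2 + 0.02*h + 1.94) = 31.9976*h^5 - 15.0349*h^4 - 17.14*h^3 - 6.4306*h^2 + 3.1262*h + 4.0352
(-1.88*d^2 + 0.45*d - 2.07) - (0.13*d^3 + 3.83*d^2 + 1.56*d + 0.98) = -0.13*d^3 - 5.71*d^2 - 1.11*d - 3.05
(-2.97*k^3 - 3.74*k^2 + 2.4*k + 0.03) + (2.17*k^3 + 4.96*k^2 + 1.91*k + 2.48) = -0.8*k^3 + 1.22*k^2 + 4.31*k + 2.51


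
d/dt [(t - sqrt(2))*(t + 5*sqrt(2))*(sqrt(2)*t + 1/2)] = 3*sqrt(2)*t^2 + 17*t - 8*sqrt(2)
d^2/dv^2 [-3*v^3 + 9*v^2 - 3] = 18 - 18*v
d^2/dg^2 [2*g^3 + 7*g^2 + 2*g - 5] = 12*g + 14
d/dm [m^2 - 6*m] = 2*m - 6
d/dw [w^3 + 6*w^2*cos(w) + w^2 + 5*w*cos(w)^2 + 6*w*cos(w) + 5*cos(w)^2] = -6*w^2*sin(w) + 3*w^2 - 6*w*sin(w) - 5*w*sin(2*w) + 12*w*cos(w) + 2*w - 5*sin(2*w) + 5*cos(w)^2 + 6*cos(w)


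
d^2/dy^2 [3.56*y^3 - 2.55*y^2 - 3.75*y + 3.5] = 21.36*y - 5.1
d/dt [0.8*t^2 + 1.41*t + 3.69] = 1.6*t + 1.41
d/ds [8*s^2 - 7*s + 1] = 16*s - 7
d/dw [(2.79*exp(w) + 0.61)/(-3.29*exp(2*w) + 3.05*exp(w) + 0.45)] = (9.1791*exp(2*w) + 4.0138*exp(w) - 0.605)*exp(w)/(10.8241*exp(4*w) - 20.069*exp(3*w) + 6.3415*exp(2*w) + 2.745*exp(w) + 0.2025)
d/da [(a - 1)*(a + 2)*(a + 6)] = 3*a^2 + 14*a + 4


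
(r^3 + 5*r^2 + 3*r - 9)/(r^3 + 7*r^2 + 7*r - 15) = (r + 3)/(r + 5)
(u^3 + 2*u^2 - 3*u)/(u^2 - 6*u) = (u^2 + 2*u - 3)/(u - 6)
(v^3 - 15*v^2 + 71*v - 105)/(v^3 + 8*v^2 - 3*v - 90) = (v^2 - 12*v + 35)/(v^2 + 11*v + 30)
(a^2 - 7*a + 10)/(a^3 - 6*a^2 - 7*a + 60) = (a - 2)/(a^2 - a - 12)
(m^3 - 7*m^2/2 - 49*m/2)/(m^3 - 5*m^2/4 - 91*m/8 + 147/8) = 4*m*(m - 7)/(4*m^2 - 19*m + 21)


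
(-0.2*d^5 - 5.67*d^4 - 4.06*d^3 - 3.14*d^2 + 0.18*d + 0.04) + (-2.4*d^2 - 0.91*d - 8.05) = -0.2*d^5 - 5.67*d^4 - 4.06*d^3 - 5.54*d^2 - 0.73*d - 8.01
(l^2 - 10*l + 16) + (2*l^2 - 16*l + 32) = 3*l^2 - 26*l + 48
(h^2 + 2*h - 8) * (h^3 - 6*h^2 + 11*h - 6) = h^5 - 4*h^4 - 9*h^3 + 64*h^2 - 100*h + 48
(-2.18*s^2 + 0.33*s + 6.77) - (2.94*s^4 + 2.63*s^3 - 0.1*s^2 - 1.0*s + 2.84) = -2.94*s^4 - 2.63*s^3 - 2.08*s^2 + 1.33*s + 3.93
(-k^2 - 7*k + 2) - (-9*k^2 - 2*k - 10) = 8*k^2 - 5*k + 12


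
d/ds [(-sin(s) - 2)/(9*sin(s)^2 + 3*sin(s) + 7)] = (9*sin(s)^2 + 36*sin(s) - 1)*cos(s)/(9*sin(s)^2 + 3*sin(s) + 7)^2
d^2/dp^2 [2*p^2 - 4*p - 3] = 4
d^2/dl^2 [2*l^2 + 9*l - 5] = 4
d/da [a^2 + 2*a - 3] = 2*a + 2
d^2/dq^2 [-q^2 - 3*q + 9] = -2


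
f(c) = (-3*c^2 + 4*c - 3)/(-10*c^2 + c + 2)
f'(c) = (4 - 6*c)/(-10*c^2 + c + 2) + (20*c - 1)*(-3*c^2 + 4*c - 3)/(-10*c^2 + c + 2)^2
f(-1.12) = 0.96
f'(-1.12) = 1.01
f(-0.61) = 2.81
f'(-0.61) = 12.64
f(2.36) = 0.20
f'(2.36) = 0.02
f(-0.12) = -2.03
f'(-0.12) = 6.69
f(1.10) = 0.25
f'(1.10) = -0.29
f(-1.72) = 0.64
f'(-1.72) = 0.28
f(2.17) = 0.20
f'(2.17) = 0.02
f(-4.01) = 0.41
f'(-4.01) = 0.03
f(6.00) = 0.25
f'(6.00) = 0.01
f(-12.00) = 0.33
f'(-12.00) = 0.00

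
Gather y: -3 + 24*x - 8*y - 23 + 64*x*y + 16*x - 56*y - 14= 40*x + y*(64*x - 64) - 40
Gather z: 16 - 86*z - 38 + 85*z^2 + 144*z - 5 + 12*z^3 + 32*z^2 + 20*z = 12*z^3 + 117*z^2 + 78*z - 27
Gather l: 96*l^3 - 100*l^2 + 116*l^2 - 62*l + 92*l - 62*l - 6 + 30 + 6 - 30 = 96*l^3 + 16*l^2 - 32*l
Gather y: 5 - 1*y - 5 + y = 0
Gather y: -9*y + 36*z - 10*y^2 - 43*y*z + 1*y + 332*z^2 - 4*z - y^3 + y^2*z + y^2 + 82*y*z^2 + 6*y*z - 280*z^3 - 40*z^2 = -y^3 + y^2*(z - 9) + y*(82*z^2 - 37*z - 8) - 280*z^3 + 292*z^2 + 32*z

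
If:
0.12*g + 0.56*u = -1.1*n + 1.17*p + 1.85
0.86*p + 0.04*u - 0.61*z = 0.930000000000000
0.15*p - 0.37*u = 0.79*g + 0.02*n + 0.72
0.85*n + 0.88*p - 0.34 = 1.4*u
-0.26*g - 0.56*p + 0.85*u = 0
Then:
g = -0.54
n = 0.00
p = -2.50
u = -1.81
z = -5.17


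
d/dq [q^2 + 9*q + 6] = 2*q + 9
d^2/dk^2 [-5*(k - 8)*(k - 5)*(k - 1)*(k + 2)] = -60*k^2 + 360*k - 250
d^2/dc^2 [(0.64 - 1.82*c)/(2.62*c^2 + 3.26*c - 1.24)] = (-(1.82*c - 0.64)*(5.24*c + 3.26)*(10.48*c + 6.52) + (28.6104*c + 8.5128)*(2.62*c^2 + 3.26*c - 1.24))/(2.62*c^2 + 3.26*c - 1.24)^3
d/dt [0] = 0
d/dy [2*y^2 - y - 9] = 4*y - 1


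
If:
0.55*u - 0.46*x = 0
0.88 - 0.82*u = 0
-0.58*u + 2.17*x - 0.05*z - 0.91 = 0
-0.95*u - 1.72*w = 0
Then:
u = 1.07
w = -0.59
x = 1.28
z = 25.04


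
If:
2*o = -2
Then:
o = -1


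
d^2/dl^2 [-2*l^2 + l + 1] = -4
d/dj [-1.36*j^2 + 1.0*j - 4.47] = 1.0 - 2.72*j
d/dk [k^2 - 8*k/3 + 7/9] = 2*k - 8/3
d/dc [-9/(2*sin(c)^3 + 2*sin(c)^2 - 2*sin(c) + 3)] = 72*(3*sin(c)^2 + 2*sin(c) - 1)*cos(c)/(-4*sin(c)^2 + sin(c) + sin(3*c) - 6)^2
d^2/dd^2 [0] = 0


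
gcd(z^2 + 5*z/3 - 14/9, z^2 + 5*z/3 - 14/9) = z^2 + 5*z/3 - 14/9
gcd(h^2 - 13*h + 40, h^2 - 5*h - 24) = h - 8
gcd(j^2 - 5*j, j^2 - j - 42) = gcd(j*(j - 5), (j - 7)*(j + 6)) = 1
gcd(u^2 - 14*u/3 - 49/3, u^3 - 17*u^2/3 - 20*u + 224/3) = u - 7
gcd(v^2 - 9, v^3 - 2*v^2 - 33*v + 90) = v - 3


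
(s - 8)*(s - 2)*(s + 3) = s^3 - 7*s^2 - 14*s + 48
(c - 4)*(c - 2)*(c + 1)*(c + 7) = c^4 + 2*c^3 - 33*c^2 + 22*c + 56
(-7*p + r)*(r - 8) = -7*p*r + 56*p + r^2 - 8*r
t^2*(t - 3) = t^3 - 3*t^2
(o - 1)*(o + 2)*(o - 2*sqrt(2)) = o^3 - 2*sqrt(2)*o^2 + o^2 - 2*sqrt(2)*o - 2*o + 4*sqrt(2)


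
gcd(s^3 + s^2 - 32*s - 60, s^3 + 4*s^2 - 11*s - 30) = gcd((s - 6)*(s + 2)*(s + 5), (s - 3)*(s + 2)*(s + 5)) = s^2 + 7*s + 10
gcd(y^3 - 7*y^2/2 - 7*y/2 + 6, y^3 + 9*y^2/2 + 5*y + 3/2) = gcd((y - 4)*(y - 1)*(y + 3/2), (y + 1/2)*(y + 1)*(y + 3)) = 1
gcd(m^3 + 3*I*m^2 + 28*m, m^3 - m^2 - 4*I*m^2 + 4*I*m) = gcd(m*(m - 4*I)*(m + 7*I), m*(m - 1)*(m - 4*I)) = m^2 - 4*I*m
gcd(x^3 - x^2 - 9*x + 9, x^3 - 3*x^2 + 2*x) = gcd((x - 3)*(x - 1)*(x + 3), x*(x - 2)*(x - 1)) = x - 1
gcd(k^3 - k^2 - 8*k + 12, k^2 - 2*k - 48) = 1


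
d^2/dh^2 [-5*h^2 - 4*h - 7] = -10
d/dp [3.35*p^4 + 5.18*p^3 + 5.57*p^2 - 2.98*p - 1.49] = 13.4*p^3 + 15.54*p^2 + 11.14*p - 2.98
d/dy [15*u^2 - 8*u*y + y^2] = -8*u + 2*y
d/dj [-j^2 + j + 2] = 1 - 2*j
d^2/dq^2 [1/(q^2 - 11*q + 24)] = 2*(-q^2 + 11*q + (2*q - 11)^2 - 24)/(q^2 - 11*q + 24)^3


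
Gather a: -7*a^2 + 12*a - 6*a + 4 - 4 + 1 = -7*a^2 + 6*a + 1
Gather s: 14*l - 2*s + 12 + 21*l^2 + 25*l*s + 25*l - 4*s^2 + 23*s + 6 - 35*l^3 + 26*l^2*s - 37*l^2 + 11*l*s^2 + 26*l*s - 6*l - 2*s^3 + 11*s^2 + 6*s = -35*l^3 - 16*l^2 + 33*l - 2*s^3 + s^2*(11*l + 7) + s*(26*l^2 + 51*l + 27) + 18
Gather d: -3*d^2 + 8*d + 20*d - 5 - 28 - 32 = -3*d^2 + 28*d - 65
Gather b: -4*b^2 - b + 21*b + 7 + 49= -4*b^2 + 20*b + 56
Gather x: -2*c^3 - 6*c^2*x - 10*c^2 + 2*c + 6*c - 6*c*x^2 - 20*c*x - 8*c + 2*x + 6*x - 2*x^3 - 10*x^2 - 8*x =-2*c^3 - 10*c^2 - 2*x^3 + x^2*(-6*c - 10) + x*(-6*c^2 - 20*c)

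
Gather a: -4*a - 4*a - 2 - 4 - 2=-8*a - 8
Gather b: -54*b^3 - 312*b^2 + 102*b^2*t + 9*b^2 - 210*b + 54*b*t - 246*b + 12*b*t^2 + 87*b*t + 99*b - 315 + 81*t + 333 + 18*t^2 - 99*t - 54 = -54*b^3 + b^2*(102*t - 303) + b*(12*t^2 + 141*t - 357) + 18*t^2 - 18*t - 36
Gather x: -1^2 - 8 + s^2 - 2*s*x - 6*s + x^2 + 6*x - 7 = s^2 - 6*s + x^2 + x*(6 - 2*s) - 16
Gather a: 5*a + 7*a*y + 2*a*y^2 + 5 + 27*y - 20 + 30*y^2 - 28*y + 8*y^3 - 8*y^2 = a*(2*y^2 + 7*y + 5) + 8*y^3 + 22*y^2 - y - 15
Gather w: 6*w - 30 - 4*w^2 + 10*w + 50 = -4*w^2 + 16*w + 20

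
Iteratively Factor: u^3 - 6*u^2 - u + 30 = (u + 2)*(u^2 - 8*u + 15) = (u - 5)*(u + 2)*(u - 3)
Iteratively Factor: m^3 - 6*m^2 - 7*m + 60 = (m - 4)*(m^2 - 2*m - 15) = (m - 5)*(m - 4)*(m + 3)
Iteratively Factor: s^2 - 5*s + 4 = (s - 4)*(s - 1)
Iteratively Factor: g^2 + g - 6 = (g - 2)*(g + 3)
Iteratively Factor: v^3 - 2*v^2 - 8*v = (v)*(v^2 - 2*v - 8) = v*(v + 2)*(v - 4)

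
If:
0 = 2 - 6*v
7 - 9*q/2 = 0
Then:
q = 14/9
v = 1/3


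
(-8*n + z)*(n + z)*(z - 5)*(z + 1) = -8*n^2*z^2 + 32*n^2*z + 40*n^2 - 7*n*z^3 + 28*n*z^2 + 35*n*z + z^4 - 4*z^3 - 5*z^2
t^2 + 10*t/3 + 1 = (t + 1/3)*(t + 3)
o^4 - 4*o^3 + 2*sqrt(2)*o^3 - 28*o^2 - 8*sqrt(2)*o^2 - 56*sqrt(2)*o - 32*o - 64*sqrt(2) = (o - 8)*(o + 2)^2*(o + 2*sqrt(2))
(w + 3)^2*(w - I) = w^3 + 6*w^2 - I*w^2 + 9*w - 6*I*w - 9*I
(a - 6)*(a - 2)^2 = a^3 - 10*a^2 + 28*a - 24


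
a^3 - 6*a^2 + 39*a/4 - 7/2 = (a - 7/2)*(a - 2)*(a - 1/2)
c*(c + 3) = c^2 + 3*c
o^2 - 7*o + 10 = (o - 5)*(o - 2)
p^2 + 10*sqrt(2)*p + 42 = (p + 3*sqrt(2))*(p + 7*sqrt(2))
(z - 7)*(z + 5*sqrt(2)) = z^2 - 7*z + 5*sqrt(2)*z - 35*sqrt(2)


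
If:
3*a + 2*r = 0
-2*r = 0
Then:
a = 0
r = 0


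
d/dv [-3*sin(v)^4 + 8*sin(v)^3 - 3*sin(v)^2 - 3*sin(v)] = 3*(-5*sin(v) + sin(3*v) - 4*cos(2*v) + 3)*cos(v)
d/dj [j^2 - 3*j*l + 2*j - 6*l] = 2*j - 3*l + 2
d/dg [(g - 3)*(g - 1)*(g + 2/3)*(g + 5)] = 4*g^3 + 5*g^2 - 98*g/3 + 11/3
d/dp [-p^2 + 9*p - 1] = 9 - 2*p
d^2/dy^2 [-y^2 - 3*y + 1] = -2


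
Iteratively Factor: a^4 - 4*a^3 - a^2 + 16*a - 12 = (a - 1)*(a^3 - 3*a^2 - 4*a + 12) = (a - 1)*(a + 2)*(a^2 - 5*a + 6) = (a - 3)*(a - 1)*(a + 2)*(a - 2)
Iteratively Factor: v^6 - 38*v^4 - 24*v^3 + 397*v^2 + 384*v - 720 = (v - 1)*(v^5 + v^4 - 37*v^3 - 61*v^2 + 336*v + 720) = (v - 4)*(v - 1)*(v^4 + 5*v^3 - 17*v^2 - 129*v - 180) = (v - 5)*(v - 4)*(v - 1)*(v^3 + 10*v^2 + 33*v + 36) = (v - 5)*(v - 4)*(v - 1)*(v + 3)*(v^2 + 7*v + 12) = (v - 5)*(v - 4)*(v - 1)*(v + 3)^2*(v + 4)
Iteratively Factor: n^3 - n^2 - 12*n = (n)*(n^2 - n - 12) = n*(n + 3)*(n - 4)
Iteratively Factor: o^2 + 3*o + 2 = (o + 2)*(o + 1)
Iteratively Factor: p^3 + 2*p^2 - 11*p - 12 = (p - 3)*(p^2 + 5*p + 4) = (p - 3)*(p + 1)*(p + 4)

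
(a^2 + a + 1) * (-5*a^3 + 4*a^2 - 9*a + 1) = -5*a^5 - a^4 - 10*a^3 - 4*a^2 - 8*a + 1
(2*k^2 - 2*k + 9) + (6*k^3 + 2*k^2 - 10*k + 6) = 6*k^3 + 4*k^2 - 12*k + 15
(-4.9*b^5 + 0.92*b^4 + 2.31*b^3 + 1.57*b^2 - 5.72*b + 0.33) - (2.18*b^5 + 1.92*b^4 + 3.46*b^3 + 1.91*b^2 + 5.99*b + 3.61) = -7.08*b^5 - 1.0*b^4 - 1.15*b^3 - 0.34*b^2 - 11.71*b - 3.28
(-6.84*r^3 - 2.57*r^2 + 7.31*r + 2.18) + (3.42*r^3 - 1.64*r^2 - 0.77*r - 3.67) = -3.42*r^3 - 4.21*r^2 + 6.54*r - 1.49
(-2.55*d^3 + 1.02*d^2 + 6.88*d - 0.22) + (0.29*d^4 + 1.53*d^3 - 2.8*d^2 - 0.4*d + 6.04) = 0.29*d^4 - 1.02*d^3 - 1.78*d^2 + 6.48*d + 5.82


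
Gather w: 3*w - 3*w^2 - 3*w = -3*w^2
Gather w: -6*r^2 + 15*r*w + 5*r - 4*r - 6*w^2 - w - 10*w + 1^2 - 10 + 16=-6*r^2 + r - 6*w^2 + w*(15*r - 11) + 7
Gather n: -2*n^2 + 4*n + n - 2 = -2*n^2 + 5*n - 2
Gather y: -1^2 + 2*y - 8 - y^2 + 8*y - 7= -y^2 + 10*y - 16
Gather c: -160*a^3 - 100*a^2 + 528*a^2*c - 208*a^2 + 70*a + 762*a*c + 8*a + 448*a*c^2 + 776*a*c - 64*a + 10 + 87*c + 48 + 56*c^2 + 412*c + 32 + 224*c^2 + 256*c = -160*a^3 - 308*a^2 + 14*a + c^2*(448*a + 280) + c*(528*a^2 + 1538*a + 755) + 90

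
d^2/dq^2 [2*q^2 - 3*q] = 4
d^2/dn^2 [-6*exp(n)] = -6*exp(n)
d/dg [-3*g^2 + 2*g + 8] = 2 - 6*g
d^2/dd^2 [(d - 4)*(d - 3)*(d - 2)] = 6*d - 18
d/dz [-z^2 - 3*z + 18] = -2*z - 3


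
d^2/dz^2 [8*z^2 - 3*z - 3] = 16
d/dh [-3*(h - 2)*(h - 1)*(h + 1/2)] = -9*h^2 + 15*h - 3/2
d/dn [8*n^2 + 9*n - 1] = 16*n + 9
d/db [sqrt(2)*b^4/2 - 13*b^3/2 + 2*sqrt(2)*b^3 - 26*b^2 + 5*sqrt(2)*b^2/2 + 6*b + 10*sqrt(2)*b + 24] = 2*sqrt(2)*b^3 - 39*b^2/2 + 6*sqrt(2)*b^2 - 52*b + 5*sqrt(2)*b + 6 + 10*sqrt(2)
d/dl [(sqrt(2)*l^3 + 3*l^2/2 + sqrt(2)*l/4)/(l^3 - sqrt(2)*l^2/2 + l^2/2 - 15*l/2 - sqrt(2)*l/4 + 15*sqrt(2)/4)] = (-20*l^4 + 4*sqrt(2)*l^4 - 124*sqrt(2)*l^3 - 8*l^3 - 4*sqrt(2)*l^2 + 92*l^2 + 90*sqrt(2)*l + 15)/(8*l^6 - 8*sqrt(2)*l^5 + 8*l^5 - 114*l^4 - 8*sqrt(2)*l^4 - 56*l^3 + 118*sqrt(2)*l^3 + 60*sqrt(2)*l^2 + 391*l^2 - 450*sqrt(2)*l - 30*l + 225)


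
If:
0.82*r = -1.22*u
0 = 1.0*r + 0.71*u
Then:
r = 0.00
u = 0.00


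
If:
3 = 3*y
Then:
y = 1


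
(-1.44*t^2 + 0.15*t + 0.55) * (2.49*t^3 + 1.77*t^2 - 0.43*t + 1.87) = -3.5856*t^5 - 2.1753*t^4 + 2.2542*t^3 - 1.7838*t^2 + 0.044*t + 1.0285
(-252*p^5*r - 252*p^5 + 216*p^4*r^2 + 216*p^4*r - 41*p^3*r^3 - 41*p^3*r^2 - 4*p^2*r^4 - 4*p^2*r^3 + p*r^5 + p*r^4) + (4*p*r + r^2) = -252*p^5*r - 252*p^5 + 216*p^4*r^2 + 216*p^4*r - 41*p^3*r^3 - 41*p^3*r^2 - 4*p^2*r^4 - 4*p^2*r^3 + p*r^5 + p*r^4 + 4*p*r + r^2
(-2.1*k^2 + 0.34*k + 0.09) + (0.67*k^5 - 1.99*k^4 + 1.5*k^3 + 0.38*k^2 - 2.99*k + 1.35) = 0.67*k^5 - 1.99*k^4 + 1.5*k^3 - 1.72*k^2 - 2.65*k + 1.44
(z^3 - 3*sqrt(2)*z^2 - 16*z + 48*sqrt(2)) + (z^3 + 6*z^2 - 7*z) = 2*z^3 - 3*sqrt(2)*z^2 + 6*z^2 - 23*z + 48*sqrt(2)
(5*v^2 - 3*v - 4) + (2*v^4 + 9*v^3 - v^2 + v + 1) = 2*v^4 + 9*v^3 + 4*v^2 - 2*v - 3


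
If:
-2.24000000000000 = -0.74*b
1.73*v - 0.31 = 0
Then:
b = 3.03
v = 0.18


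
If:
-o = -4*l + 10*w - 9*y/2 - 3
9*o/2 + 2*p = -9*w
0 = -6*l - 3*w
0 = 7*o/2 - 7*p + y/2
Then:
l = -697*y/3192 - 11/76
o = -197*y/266 - 9/19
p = -159*y/532 - 9/38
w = 697*y/1596 + 11/38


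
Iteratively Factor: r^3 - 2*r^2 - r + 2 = (r - 1)*(r^2 - r - 2) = (r - 1)*(r + 1)*(r - 2)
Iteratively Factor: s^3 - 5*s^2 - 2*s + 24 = (s - 4)*(s^2 - s - 6) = (s - 4)*(s - 3)*(s + 2)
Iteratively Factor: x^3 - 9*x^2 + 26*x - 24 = (x - 2)*(x^2 - 7*x + 12) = (x - 3)*(x - 2)*(x - 4)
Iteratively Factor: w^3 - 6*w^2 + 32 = (w + 2)*(w^2 - 8*w + 16) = (w - 4)*(w + 2)*(w - 4)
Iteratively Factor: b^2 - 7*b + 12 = (b - 4)*(b - 3)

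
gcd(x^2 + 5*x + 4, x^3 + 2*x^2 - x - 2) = x + 1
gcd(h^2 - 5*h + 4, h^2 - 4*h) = h - 4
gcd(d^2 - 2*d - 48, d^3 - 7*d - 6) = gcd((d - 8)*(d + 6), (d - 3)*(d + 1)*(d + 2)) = 1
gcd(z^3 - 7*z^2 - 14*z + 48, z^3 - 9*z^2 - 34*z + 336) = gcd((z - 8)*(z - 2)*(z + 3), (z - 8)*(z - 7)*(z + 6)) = z - 8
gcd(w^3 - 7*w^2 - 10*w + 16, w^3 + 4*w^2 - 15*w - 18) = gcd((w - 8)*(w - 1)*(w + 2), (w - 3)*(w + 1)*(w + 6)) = 1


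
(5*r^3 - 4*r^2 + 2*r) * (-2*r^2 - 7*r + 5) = -10*r^5 - 27*r^4 + 49*r^3 - 34*r^2 + 10*r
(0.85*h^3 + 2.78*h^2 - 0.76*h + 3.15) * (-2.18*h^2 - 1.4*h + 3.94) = -1.853*h^5 - 7.2504*h^4 + 1.1138*h^3 + 5.1502*h^2 - 7.4044*h + 12.411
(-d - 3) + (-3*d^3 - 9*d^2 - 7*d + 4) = -3*d^3 - 9*d^2 - 8*d + 1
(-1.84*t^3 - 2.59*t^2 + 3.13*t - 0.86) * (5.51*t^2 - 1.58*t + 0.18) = -10.1384*t^5 - 11.3637*t^4 + 21.0073*t^3 - 10.1502*t^2 + 1.9222*t - 0.1548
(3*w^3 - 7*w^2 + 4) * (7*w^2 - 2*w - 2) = 21*w^5 - 55*w^4 + 8*w^3 + 42*w^2 - 8*w - 8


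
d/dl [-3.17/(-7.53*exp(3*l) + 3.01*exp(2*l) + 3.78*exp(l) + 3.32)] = (-71.6103*exp(2*l) + 19.0834*exp(l) + 11.9826)*exp(l)/(-7.53*exp(3*l) + 3.01*exp(2*l) + 3.78*exp(l) + 3.32)^2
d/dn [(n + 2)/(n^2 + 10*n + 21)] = (n^2 + 10*n - 2*(n + 2)*(n + 5) + 21)/(n^2 + 10*n + 21)^2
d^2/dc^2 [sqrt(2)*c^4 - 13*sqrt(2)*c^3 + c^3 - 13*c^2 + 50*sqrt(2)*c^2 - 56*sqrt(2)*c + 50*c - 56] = 12*sqrt(2)*c^2 - 78*sqrt(2)*c + 6*c - 26 + 100*sqrt(2)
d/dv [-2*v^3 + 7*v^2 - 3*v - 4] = -6*v^2 + 14*v - 3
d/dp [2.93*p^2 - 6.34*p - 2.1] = 5.86*p - 6.34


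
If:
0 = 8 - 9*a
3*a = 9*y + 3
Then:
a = 8/9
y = -1/27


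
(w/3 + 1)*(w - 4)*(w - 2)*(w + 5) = w^4/3 + 2*w^3/3 - 25*w^2/3 - 26*w/3 + 40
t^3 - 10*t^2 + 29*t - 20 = (t - 5)*(t - 4)*(t - 1)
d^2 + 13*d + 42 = (d + 6)*(d + 7)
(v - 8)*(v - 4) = v^2 - 12*v + 32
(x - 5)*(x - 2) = x^2 - 7*x + 10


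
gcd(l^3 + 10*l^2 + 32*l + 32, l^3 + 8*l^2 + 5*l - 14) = l + 2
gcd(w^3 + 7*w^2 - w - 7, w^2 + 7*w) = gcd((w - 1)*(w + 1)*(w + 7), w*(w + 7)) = w + 7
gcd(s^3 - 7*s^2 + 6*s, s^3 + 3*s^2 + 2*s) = s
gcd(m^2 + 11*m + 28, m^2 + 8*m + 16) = m + 4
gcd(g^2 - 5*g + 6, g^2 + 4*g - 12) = g - 2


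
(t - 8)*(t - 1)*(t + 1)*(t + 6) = t^4 - 2*t^3 - 49*t^2 + 2*t + 48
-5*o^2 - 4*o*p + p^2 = (-5*o + p)*(o + p)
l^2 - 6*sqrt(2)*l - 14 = (l - 7*sqrt(2))*(l + sqrt(2))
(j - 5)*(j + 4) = j^2 - j - 20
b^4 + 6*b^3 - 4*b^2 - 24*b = b*(b - 2)*(b + 2)*(b + 6)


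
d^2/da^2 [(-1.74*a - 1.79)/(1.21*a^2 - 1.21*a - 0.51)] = ((1.74*a + 1.79)*(2.42*a - 1.21)*(4.84*a - 2.42) + (12.6324*a + 0.121)*(-1.21*a^2 + 1.21*a + 0.51))/(-1.21*a^2 + 1.21*a + 0.51)^3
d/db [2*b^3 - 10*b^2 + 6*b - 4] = 6*b^2 - 20*b + 6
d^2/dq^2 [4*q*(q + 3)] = 8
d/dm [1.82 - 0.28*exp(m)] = -0.28*exp(m)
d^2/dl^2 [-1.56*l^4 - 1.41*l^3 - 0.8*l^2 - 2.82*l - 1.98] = -18.72*l^2 - 8.46*l - 1.6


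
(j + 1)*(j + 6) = j^2 + 7*j + 6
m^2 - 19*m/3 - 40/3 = (m - 8)*(m + 5/3)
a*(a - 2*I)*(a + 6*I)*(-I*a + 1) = -I*a^4 + 5*a^3 - 8*I*a^2 + 12*a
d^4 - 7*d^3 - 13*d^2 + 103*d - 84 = (d - 7)*(d - 3)*(d - 1)*(d + 4)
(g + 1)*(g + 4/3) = g^2 + 7*g/3 + 4/3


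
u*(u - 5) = u^2 - 5*u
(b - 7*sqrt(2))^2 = b^2 - 14*sqrt(2)*b + 98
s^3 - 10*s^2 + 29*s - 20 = (s - 5)*(s - 4)*(s - 1)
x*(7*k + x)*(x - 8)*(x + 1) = 7*k*x^3 - 49*k*x^2 - 56*k*x + x^4 - 7*x^3 - 8*x^2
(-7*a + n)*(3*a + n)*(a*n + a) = -21*a^3*n - 21*a^3 - 4*a^2*n^2 - 4*a^2*n + a*n^3 + a*n^2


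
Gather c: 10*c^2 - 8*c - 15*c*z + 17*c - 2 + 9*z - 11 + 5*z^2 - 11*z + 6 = 10*c^2 + c*(9 - 15*z) + 5*z^2 - 2*z - 7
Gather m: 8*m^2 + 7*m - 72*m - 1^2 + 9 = 8*m^2 - 65*m + 8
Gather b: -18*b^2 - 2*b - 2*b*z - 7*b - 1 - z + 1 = -18*b^2 + b*(-2*z - 9) - z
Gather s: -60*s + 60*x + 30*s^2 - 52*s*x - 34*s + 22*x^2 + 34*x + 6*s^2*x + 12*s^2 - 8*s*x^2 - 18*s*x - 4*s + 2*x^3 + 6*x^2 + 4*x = s^2*(6*x + 42) + s*(-8*x^2 - 70*x - 98) + 2*x^3 + 28*x^2 + 98*x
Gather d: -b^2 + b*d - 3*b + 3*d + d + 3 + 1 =-b^2 - 3*b + d*(b + 4) + 4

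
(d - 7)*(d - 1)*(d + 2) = d^3 - 6*d^2 - 9*d + 14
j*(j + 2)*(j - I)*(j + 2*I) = j^4 + 2*j^3 + I*j^3 + 2*j^2 + 2*I*j^2 + 4*j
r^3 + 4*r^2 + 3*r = r*(r + 1)*(r + 3)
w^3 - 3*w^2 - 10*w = w*(w - 5)*(w + 2)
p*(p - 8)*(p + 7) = p^3 - p^2 - 56*p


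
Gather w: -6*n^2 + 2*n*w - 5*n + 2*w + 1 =-6*n^2 - 5*n + w*(2*n + 2) + 1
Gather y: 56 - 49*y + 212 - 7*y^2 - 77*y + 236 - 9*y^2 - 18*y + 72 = -16*y^2 - 144*y + 576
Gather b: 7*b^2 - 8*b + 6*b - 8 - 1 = 7*b^2 - 2*b - 9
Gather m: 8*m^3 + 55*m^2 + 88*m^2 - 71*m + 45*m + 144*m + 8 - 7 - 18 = 8*m^3 + 143*m^2 + 118*m - 17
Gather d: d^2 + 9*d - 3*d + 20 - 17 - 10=d^2 + 6*d - 7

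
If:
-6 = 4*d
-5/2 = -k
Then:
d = -3/2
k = 5/2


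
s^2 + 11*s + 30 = (s + 5)*(s + 6)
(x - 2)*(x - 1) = x^2 - 3*x + 2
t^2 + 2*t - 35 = (t - 5)*(t + 7)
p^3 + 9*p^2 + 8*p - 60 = (p - 2)*(p + 5)*(p + 6)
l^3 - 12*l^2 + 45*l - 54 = (l - 6)*(l - 3)^2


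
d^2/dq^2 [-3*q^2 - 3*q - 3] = -6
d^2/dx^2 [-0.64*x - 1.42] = 0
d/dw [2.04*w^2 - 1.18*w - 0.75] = 4.08*w - 1.18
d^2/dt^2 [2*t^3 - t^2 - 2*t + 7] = 12*t - 2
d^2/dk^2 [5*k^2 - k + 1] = 10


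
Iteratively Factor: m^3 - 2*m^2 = (m)*(m^2 - 2*m) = m^2*(m - 2)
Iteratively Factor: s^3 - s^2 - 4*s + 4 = (s + 2)*(s^2 - 3*s + 2) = (s - 2)*(s + 2)*(s - 1)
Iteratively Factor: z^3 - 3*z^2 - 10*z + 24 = (z + 3)*(z^2 - 6*z + 8) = (z - 2)*(z + 3)*(z - 4)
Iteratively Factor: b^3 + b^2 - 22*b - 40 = (b + 2)*(b^2 - b - 20) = (b - 5)*(b + 2)*(b + 4)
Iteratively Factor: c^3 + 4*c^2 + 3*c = (c)*(c^2 + 4*c + 3) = c*(c + 1)*(c + 3)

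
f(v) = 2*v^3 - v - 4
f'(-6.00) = 215.00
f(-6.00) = -430.00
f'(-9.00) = 485.00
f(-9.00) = -1453.00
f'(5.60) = 187.16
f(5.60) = 341.63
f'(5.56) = 184.48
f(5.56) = 334.20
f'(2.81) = 46.38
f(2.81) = 37.57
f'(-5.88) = 206.45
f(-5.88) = -404.71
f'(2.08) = 24.96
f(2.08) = 11.92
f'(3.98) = 94.04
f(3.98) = 118.11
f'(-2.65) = 41.14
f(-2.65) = -38.57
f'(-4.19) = 104.34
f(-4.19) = -146.93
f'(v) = 6*v^2 - 1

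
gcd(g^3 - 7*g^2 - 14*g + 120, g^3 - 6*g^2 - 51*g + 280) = g - 5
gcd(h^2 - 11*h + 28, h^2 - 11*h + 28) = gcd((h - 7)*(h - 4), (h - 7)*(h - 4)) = h^2 - 11*h + 28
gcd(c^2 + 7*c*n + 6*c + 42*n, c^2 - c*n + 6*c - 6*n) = c + 6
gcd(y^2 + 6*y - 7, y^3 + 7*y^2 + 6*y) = 1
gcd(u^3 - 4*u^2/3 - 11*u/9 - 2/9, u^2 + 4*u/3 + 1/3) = u + 1/3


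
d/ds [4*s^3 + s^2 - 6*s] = 12*s^2 + 2*s - 6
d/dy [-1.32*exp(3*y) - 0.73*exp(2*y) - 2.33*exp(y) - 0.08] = (-3.96*exp(2*y) - 1.46*exp(y) - 2.33)*exp(y)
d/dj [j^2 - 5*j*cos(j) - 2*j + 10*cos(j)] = 5*j*sin(j) + 2*j - 10*sin(j) - 5*cos(j) - 2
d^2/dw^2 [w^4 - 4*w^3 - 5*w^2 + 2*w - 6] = 12*w^2 - 24*w - 10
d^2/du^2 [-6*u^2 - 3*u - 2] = -12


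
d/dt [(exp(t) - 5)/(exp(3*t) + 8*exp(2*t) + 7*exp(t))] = (-2*exp(3*t) + 7*exp(2*t) + 80*exp(t) + 35)*exp(-t)/(exp(4*t) + 16*exp(3*t) + 78*exp(2*t) + 112*exp(t) + 49)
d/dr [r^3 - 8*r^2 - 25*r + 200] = 3*r^2 - 16*r - 25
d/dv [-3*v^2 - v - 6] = -6*v - 1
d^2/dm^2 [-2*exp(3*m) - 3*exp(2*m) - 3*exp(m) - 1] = (-18*exp(2*m) - 12*exp(m) - 3)*exp(m)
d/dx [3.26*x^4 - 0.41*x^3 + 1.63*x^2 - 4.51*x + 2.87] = 13.04*x^3 - 1.23*x^2 + 3.26*x - 4.51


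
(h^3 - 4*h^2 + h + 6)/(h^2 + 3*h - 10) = (h^2 - 2*h - 3)/(h + 5)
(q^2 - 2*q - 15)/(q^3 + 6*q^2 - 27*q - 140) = (q + 3)/(q^2 + 11*q + 28)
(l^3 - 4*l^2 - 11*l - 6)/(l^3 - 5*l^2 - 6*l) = (l + 1)/l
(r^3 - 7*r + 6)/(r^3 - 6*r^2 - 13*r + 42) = (r - 1)/(r - 7)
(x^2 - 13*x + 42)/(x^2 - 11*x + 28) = (x - 6)/(x - 4)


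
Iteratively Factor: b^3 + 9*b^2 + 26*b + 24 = (b + 2)*(b^2 + 7*b + 12) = (b + 2)*(b + 3)*(b + 4)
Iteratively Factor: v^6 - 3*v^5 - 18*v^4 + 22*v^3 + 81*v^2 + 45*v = (v)*(v^5 - 3*v^4 - 18*v^3 + 22*v^2 + 81*v + 45) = v*(v - 5)*(v^4 + 2*v^3 - 8*v^2 - 18*v - 9) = v*(v - 5)*(v - 3)*(v^3 + 5*v^2 + 7*v + 3) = v*(v - 5)*(v - 3)*(v + 3)*(v^2 + 2*v + 1) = v*(v - 5)*(v - 3)*(v + 1)*(v + 3)*(v + 1)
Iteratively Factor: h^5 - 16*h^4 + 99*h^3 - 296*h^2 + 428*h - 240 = (h - 5)*(h^4 - 11*h^3 + 44*h^2 - 76*h + 48) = (h - 5)*(h - 3)*(h^3 - 8*h^2 + 20*h - 16) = (h - 5)*(h - 4)*(h - 3)*(h^2 - 4*h + 4) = (h - 5)*(h - 4)*(h - 3)*(h - 2)*(h - 2)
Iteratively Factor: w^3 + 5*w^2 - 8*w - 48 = (w - 3)*(w^2 + 8*w + 16) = (w - 3)*(w + 4)*(w + 4)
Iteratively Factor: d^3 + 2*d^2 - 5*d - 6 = (d + 3)*(d^2 - d - 2) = (d - 2)*(d + 3)*(d + 1)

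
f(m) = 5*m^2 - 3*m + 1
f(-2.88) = 51.11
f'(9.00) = 87.00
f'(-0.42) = -7.20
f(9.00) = 379.00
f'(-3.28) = -35.80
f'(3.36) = 30.60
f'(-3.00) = -33.00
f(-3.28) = 64.63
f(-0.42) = 3.14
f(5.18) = 119.62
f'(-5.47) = -57.70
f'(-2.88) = -31.80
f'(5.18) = 48.80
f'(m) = 10*m - 3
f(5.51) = 136.27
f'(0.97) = 6.70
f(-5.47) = 167.01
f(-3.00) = 55.00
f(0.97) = 2.79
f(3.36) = 47.37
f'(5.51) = 52.10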